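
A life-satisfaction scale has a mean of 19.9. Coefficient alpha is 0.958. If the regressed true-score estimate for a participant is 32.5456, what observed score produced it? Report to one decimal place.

T̂ = ρX + (1 − ρ)μ  ⇒  X = (T̂ − (1 − ρ)μ) / ρ
X = (32.5456 − 0.042 × 19.9) / 0.958 = (32.5456 − 0.8358) / 0.958 = 31.7098 / 0.958 = 33.100

33.1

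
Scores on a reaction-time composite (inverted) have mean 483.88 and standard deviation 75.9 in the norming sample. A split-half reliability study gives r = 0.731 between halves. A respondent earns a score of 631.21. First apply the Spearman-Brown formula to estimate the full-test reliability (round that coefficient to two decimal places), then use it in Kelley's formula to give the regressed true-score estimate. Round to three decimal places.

Spearman-Brown: ρ = 2r/(1 + r) = 2(0.731)/(1 + 0.731) = 1.4620/1.731 = 0.8446 → 0.84
T̂ = ρX + (1 − ρ)μ
  = 0.84 × 631.21 + 0.16 × 483.88
  = 530.2164 + 77.4208
  = 607.6372
  ≈ 607.637

607.637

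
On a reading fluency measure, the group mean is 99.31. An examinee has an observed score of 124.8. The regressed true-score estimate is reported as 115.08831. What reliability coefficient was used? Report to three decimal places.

T̂ = ρX + (1 − ρ)μ  ⇒  T̂ − μ = ρ(X − μ)
ρ = (T̂ − μ)/(X − μ) = (115.08831 − 99.31) / (124.8 − 99.31) = 15.77831 / 25.49 = 0.61900

0.619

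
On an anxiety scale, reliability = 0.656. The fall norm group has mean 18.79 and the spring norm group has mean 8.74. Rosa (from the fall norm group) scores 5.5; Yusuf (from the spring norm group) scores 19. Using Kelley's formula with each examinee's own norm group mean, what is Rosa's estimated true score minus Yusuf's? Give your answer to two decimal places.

-5.40

T̂_Rosa = 0.656(5.5) + 0.344(18.79) = 10.0718
T̂_Yusuf = 0.656(19) + 0.344(8.74) = 15.4706
Difference = 10.0718 − 15.4706 = -5.3988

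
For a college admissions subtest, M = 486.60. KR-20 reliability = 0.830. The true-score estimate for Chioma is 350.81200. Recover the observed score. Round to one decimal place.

T̂ = ρX + (1 − ρ)μ  ⇒  X = (T̂ − (1 − ρ)μ) / ρ
X = (350.81200 − 0.170 × 486.60) / 0.830 = (350.81200 − 82.72200) / 0.830 = 268.09000 / 0.830 = 323.000

323.0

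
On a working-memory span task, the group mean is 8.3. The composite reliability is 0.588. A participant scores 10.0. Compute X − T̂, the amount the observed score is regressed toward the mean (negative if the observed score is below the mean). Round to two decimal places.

0.70

Kelley's formula gives T̂ = 0.588·10.0 + 0.412·8.3 = 5.8800 + 3.4196 = 9.2996.
X − T̂ = 10.0 − 9.300 = 0.700 → 0.70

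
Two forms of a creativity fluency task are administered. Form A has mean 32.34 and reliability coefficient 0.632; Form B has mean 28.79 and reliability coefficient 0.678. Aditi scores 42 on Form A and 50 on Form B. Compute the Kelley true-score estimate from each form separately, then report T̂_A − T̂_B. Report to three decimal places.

-4.725

T̂_A = 0.632(42) + 0.368(32.34) = 38.44512
T̂_B = 0.678(50) + 0.322(28.79) = 43.17038
T̂_A − T̂_B = -4.72526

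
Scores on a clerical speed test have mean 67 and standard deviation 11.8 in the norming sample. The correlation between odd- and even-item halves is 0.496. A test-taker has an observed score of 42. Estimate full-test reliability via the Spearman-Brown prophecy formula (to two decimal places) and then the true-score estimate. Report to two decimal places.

50.50

Spearman-Brown: ρ = 2r/(1 + r) = 2(0.496)/(1 + 0.496) = 0.9920/1.496 = 0.6631 → 0.66
Kelley's formula gives T̂ = 0.66·42 + 0.34·67 = 27.72 + 22.78 = 50.500.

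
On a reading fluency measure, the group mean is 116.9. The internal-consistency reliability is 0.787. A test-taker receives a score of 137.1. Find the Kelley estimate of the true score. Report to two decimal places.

132.80

T̂ = 0.787(137.1) + 0.213(116.9) = 107.8977 + 24.8997 = 132.797 → 132.80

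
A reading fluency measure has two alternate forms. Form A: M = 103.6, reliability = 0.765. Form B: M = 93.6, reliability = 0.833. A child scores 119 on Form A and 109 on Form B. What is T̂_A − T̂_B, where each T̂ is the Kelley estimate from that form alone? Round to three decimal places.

T̂_A = 0.765(119) + 0.235(103.6) = 115.38100
T̂_B = 0.833(109) + 0.167(93.6) = 106.42820
T̂_A − T̂_B = 8.95280

8.953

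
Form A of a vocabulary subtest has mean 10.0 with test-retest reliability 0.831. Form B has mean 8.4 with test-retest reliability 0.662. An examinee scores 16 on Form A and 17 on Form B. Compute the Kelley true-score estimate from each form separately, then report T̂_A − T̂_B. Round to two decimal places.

0.89

T̂_A = 0.831(16) + 0.169(10.0) = 14.9860
T̂_B = 0.662(17) + 0.338(8.4) = 14.0932
T̂_A − T̂_B = 0.8928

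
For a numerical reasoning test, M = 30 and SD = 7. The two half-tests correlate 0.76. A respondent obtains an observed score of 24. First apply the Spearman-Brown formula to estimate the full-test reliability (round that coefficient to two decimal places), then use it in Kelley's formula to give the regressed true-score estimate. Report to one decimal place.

24.8

Spearman-Brown: ρ = 2r/(1 + r) = 2(0.76)/(1 + 0.76) = 1.520/1.76 = 0.8636 → 0.86
T̂ = 0.86(24) + 0.14(30) = 20.64 + 4.20 = 24.84 → 24.8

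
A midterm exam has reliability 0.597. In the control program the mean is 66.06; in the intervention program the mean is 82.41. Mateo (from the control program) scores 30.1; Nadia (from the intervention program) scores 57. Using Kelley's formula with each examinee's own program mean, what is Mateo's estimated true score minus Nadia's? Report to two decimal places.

T̂_Mateo = 0.597(30.1) + 0.403(66.06) = 44.5919
T̂_Nadia = 0.597(57) + 0.403(82.41) = 67.2402
Difference = 44.5919 − 67.2402 = -22.6483

-22.65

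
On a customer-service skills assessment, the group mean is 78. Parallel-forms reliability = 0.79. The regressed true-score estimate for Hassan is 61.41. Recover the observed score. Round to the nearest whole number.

T̂ = ρX + (1 − ρ)μ  ⇒  X = (T̂ − (1 − ρ)μ) / ρ
X = (61.41 − 0.21 × 78) / 0.79 = (61.41 − 16.38) / 0.79 = 45.03 / 0.79 = 57.00

57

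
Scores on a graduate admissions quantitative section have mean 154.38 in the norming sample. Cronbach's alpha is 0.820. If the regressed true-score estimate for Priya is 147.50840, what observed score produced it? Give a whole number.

146

T̂ = ρX + (1 − ρ)μ  ⇒  X = (T̂ − (1 − ρ)μ) / ρ
X = (147.50840 − 0.180 × 154.38) / 0.820 = (147.50840 − 27.78840) / 0.820 = 119.72000 / 0.820 = 146.00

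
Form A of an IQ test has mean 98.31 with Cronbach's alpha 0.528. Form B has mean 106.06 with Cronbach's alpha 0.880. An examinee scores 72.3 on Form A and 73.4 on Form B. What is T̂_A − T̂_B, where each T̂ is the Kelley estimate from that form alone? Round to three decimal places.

T̂_A = 0.528(72.3) + 0.472(98.31) = 84.57672
T̂_B = 0.880(73.4) + 0.120(106.06) = 77.31920
T̂_A − T̂_B = 7.25752

7.258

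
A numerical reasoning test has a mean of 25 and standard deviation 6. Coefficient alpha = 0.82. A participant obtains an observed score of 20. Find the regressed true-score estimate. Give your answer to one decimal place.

20.9

T̂ = 0.82(20) + 0.18(25) = 16.40 + 4.50 = 20.90 → 20.9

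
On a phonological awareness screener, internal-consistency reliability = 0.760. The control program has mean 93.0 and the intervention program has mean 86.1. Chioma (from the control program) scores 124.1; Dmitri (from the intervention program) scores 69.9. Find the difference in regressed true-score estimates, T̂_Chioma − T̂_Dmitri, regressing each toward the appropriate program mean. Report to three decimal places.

T̂_Chioma = 0.760(124.1) + 0.240(93.0) = 116.63600
T̂_Dmitri = 0.760(69.9) + 0.240(86.1) = 73.78800
Difference = 116.63600 − 73.78800 = 42.84800

42.848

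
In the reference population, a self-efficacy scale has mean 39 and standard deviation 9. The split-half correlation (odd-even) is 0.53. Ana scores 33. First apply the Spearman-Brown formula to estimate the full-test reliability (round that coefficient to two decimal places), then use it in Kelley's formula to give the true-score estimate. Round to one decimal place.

34.9

Spearman-Brown: ρ = 2r/(1 + r) = 2(0.53)/(1 + 0.53) = 1.060/1.53 = 0.6928 → 0.69
Kelley's formula gives T̂ = 0.69·33 + 0.31·39 = 22.77 + 12.09 = 34.86.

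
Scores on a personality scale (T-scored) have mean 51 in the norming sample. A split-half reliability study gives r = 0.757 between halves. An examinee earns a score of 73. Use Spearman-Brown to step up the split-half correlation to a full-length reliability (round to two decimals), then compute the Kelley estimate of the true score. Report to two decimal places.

69.92

Spearman-Brown: ρ = 2r/(1 + r) = 2(0.757)/(1 + 0.757) = 1.5140/1.757 = 0.8617 → 0.86
T̂ = 0.86(73) + 0.14(51) = 62.78 + 7.14 = 69.920 → 69.92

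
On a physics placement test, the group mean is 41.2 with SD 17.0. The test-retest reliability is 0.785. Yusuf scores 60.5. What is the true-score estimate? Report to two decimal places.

T̂ = 0.785(60.5) + 0.215(41.2) = 47.4925 + 8.8580 = 56.350 → 56.35

56.35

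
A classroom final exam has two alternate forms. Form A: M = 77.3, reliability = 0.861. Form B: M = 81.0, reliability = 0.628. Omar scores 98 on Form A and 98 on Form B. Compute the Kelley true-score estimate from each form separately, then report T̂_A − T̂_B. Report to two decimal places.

3.45

T̂_A = 0.861(98) + 0.139(77.3) = 95.1227
T̂_B = 0.628(98) + 0.372(81.0) = 91.6760
T̂_A − T̂_B = 3.4467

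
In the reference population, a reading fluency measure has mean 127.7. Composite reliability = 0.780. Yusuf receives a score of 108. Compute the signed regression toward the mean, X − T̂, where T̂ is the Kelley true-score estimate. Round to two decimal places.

T̂ = 0.780(108) + 0.220(127.7) = 84.240 + 28.0940 = 112.3340 → 112.334
X − T̂ = 108 − 112.334 = -4.334 → -4.33

-4.33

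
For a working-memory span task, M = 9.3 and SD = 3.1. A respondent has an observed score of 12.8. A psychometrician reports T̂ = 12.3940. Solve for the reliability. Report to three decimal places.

T̂ = ρX + (1 − ρ)μ  ⇒  T̂ − μ = ρ(X − μ)
ρ = (T̂ − μ)/(X − μ) = (12.3940 − 9.3) / (12.8 − 9.3) = 3.0940 / 3.5 = 0.88400

0.884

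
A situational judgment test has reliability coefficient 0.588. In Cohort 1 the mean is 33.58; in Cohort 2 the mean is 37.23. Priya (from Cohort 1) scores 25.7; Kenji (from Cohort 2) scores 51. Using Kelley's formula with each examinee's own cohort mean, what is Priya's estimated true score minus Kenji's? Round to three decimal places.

T̂_Priya = 0.588(25.7) + 0.412(33.58) = 28.94656
T̂_Kenji = 0.588(51) + 0.412(37.23) = 45.32676
Difference = 28.94656 − 45.32676 = -16.38020

-16.380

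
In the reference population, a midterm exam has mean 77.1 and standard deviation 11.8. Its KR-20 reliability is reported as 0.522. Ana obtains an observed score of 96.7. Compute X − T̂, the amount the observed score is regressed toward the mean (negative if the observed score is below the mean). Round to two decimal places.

9.37

T̂ = 0.522(96.7) + 0.478(77.1) = 50.4774 + 36.8538 = 87.3312 → 87.331
X − T̂ = 96.7 − 87.331 = 9.369 → 9.37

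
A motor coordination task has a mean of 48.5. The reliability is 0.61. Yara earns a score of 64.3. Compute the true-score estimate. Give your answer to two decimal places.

T̂ = 0.61(64.3) + 0.39(48.5) = 39.223 + 18.915 = 58.138 → 58.14

58.14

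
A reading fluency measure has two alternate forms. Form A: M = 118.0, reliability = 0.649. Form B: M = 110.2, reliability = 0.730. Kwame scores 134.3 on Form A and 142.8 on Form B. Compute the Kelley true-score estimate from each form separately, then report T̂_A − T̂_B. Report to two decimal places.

-5.42

T̂_A = 0.649(134.3) + 0.351(118.0) = 128.5787
T̂_B = 0.730(142.8) + 0.270(110.2) = 133.9980
T̂_A − T̂_B = -5.4193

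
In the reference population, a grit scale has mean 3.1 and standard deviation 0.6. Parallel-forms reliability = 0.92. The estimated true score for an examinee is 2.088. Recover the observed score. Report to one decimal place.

2.0

T̂ = ρX + (1 − ρ)μ  ⇒  X = (T̂ − (1 − ρ)μ) / ρ
X = (2.088 − 0.08 × 3.1) / 0.92 = (2.088 − 0.248) / 0.92 = 1.840 / 0.92 = 2.000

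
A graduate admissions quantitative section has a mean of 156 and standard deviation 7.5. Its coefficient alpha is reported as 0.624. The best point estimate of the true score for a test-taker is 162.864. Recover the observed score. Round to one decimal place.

T̂ = ρX + (1 − ρ)μ  ⇒  X = (T̂ − (1 − ρ)μ) / ρ
X = (162.864 − 0.376 × 156) / 0.624 = (162.864 − 58.656) / 0.624 = 104.208 / 0.624 = 167.000

167.0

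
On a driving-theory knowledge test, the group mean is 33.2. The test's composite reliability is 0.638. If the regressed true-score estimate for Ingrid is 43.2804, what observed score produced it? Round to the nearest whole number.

49

T̂ = ρX + (1 − ρ)μ  ⇒  X = (T̂ − (1 − ρ)μ) / ρ
X = (43.2804 − 0.362 × 33.2) / 0.638 = (43.2804 − 12.0184) / 0.638 = 31.2620 / 0.638 = 49.00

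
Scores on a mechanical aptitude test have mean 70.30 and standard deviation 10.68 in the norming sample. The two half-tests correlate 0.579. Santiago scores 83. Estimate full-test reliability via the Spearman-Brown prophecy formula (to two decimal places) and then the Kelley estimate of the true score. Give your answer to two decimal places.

79.57

Spearman-Brown: ρ = 2r/(1 + r) = 2(0.579)/(1 + 0.579) = 1.1580/1.579 = 0.7334 → 0.73
Weight the observed score by reliability and the mean by (1 − reliability): T̂ = 0.73·83 + 0.27·70.30 = 60.59 + 18.9810 = 79.571.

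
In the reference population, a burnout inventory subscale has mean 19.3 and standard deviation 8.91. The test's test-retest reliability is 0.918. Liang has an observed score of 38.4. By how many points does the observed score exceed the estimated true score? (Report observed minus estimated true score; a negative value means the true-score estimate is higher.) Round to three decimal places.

1.566

T̂ = ρX + (1 − ρ)μ
  = 0.918 × 38.4 + 0.082 × 19.3
  = 35.2512 + 1.5826
  = 36.83380
  ≈ 36.8338
X − T̂ = 38.4 − 36.8338 = 1.5662 → 1.566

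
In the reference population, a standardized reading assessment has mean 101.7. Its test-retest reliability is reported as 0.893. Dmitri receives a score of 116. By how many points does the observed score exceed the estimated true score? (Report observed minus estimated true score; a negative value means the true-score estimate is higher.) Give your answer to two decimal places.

Weight the observed score by reliability and the mean by (1 − reliability): T̂ = 0.893·116 + 0.107·101.7 = 103.588 + 10.8819 = 114.4699.
X − T̂ = 116 − 114.470 = 1.530 → 1.53

1.53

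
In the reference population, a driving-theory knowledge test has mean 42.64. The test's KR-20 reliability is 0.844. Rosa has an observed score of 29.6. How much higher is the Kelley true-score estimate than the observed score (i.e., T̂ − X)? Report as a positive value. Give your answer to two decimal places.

T̂ = 0.844(29.6) + 0.156(42.64) = 24.9824 + 6.65184 = 31.6342 → 31.634
T̂ − X = 31.634 − 29.6 = 2.034 → 2.03

2.03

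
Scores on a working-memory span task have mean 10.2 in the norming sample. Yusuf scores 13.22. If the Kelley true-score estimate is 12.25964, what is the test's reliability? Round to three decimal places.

0.682

T̂ = ρX + (1 − ρ)μ  ⇒  T̂ − μ = ρ(X − μ)
ρ = (T̂ − μ)/(X − μ) = (12.25964 − 10.2) / (13.22 − 10.2) = 2.05964 / 3.02 = 0.68200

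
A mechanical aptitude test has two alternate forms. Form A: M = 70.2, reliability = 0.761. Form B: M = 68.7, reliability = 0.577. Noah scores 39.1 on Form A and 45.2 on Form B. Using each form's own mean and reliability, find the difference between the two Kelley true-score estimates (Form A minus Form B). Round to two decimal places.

-8.61

T̂_A = 0.761(39.1) + 0.239(70.2) = 46.5329
T̂_B = 0.577(45.2) + 0.423(68.7) = 55.1405
T̂_A − T̂_B = -8.6076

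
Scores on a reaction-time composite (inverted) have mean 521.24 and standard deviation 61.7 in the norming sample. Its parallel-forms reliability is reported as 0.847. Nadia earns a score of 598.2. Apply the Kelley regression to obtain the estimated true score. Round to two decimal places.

586.43

Weight the observed score by reliability and the mean by (1 − reliability): T̂ = 0.847·598.2 + 0.153·521.24 = 506.6754 + 79.74972 = 586.425.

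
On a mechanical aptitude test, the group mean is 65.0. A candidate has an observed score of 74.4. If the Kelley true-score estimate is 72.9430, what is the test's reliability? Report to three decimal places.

T̂ = ρX + (1 − ρ)μ  ⇒  T̂ − μ = ρ(X − μ)
ρ = (T̂ − μ)/(X − μ) = (72.9430 − 65.0) / (74.4 − 65.0) = 7.9430 / 9.4 = 0.84500

0.845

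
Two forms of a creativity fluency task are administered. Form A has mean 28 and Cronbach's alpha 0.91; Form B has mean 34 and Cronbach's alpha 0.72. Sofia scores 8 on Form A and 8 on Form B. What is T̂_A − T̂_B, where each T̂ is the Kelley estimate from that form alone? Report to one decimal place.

T̂_A = 0.91(8) + 0.09(28) = 9.800
T̂_B = 0.72(8) + 0.28(34) = 15.280
T̂_A − T̂_B = -5.480

-5.5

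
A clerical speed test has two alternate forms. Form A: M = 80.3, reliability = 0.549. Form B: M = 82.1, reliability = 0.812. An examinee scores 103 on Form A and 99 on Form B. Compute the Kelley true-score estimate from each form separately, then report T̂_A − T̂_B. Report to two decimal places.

T̂_A = 0.549(103) + 0.451(80.3) = 92.7623
T̂_B = 0.812(99) + 0.188(82.1) = 95.8228
T̂_A − T̂_B = -3.0605

-3.06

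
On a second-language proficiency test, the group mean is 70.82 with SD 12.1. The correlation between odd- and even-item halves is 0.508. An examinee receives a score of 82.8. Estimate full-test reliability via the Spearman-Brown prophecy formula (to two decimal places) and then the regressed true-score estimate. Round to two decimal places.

Spearman-Brown: ρ = 2r/(1 + r) = 2(0.508)/(1 + 0.508) = 1.0160/1.508 = 0.6737 → 0.67
T̂ = 0.67(82.8) + 0.33(70.82) = 55.476 + 23.3706 = 78.847 → 78.85

78.85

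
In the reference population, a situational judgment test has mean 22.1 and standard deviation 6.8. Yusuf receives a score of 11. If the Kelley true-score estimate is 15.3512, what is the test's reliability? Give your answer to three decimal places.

T̂ = ρX + (1 − ρ)μ  ⇒  T̂ − μ = ρ(X − μ)
ρ = (T̂ − μ)/(X − μ) = (15.3512 − 22.1) / (11 − 22.1) = -6.7488 / -11.1 = 0.60800

0.608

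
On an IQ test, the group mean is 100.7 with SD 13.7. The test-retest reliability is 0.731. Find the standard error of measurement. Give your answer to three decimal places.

7.106

SEM = SD · √(1 − ρ) = 13.7 × √0.269 = 13.7 × 0.5187 = 7.1055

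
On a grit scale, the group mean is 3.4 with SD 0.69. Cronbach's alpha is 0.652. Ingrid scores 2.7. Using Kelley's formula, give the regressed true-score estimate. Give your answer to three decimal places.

2.944

Weight the observed score by reliability and the mean by (1 − reliability): T̂ = 0.652·2.7 + 0.348·3.4 = 1.7604 + 1.1832 = 2.9436.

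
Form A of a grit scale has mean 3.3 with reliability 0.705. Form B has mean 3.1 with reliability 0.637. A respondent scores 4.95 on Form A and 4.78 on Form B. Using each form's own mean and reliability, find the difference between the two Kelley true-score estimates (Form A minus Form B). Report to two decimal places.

0.29

T̂_A = 0.705(4.95) + 0.295(3.3) = 4.4633
T̂_B = 0.637(4.78) + 0.363(3.1) = 4.1702
T̂_A − T̂_B = 0.2931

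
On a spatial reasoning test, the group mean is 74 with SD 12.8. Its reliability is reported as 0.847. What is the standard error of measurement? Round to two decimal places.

5.01

SEM = SD · √(1 − ρ) = 12.8 × √0.153 = 12.8 × 0.3912 = 5.007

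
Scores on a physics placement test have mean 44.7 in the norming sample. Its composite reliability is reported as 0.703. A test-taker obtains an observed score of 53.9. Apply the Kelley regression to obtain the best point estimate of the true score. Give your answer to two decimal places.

51.17

Regress the observed score toward the mean by the unreliability: T̂ = 0.703·53.9 + 0.297·44.7 = 37.8917 + 13.2759 = 51.168.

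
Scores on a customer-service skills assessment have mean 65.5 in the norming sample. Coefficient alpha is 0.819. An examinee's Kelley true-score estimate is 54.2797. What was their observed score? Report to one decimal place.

T̂ = ρX + (1 − ρ)μ  ⇒  X = (T̂ − (1 − ρ)μ) / ρ
X = (54.2797 − 0.181 × 65.5) / 0.819 = (54.2797 − 11.8555) / 0.819 = 42.4242 / 0.819 = 51.800

51.8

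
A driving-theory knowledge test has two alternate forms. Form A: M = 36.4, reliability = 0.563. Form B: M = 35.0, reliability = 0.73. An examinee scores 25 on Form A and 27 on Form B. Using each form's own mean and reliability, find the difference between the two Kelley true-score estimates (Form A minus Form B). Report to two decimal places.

T̂_A = 0.563(25) + 0.437(36.4) = 29.9818
T̂_B = 0.73(27) + 0.27(35.0) = 29.1600
T̂_A − T̂_B = 0.8218

0.82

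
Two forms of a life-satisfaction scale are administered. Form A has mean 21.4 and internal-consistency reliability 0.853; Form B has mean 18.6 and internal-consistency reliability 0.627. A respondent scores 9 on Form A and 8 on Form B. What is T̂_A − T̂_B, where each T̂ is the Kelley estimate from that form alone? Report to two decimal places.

-1.13

T̂_A = 0.853(9) + 0.147(21.4) = 10.8228
T̂_B = 0.627(8) + 0.373(18.6) = 11.9538
T̂_A − T̂_B = -1.1310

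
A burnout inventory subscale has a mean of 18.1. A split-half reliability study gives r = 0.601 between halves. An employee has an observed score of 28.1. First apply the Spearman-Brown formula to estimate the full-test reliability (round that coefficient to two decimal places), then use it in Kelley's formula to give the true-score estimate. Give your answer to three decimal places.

25.600

Spearman-Brown: ρ = 2r/(1 + r) = 2(0.601)/(1 + 0.601) = 1.2020/1.601 = 0.7508 → 0.75
Kelley's formula gives T̂ = 0.75·28.1 + 0.25·18.1 = 21.075 + 4.525 = 25.6000.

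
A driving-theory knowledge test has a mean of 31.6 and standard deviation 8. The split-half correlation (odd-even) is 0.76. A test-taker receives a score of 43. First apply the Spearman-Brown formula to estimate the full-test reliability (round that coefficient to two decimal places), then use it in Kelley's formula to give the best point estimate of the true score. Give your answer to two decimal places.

Spearman-Brown: ρ = 2r/(1 + r) = 2(0.76)/(1 + 0.76) = 1.520/1.76 = 0.8636 → 0.86
T̂ = 0.86(43) + 0.14(31.6) = 36.98 + 4.424 = 41.404 → 41.40

41.40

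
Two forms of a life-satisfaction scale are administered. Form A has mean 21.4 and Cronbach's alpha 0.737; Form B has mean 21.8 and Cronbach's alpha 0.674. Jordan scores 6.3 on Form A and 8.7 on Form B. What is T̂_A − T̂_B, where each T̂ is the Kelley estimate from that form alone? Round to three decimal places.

-2.699

T̂_A = 0.737(6.3) + 0.263(21.4) = 10.27130
T̂_B = 0.674(8.7) + 0.326(21.8) = 12.97060
T̂_A − T̂_B = -2.69930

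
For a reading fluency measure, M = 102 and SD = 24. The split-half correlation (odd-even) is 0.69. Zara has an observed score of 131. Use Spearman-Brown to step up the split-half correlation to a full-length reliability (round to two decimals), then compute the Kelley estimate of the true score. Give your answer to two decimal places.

125.78

Spearman-Brown: ρ = 2r/(1 + r) = 2(0.69)/(1 + 0.69) = 1.380/1.69 = 0.8166 → 0.82
Weight the observed score by reliability and the mean by (1 − reliability): T̂ = 0.82·131 + 0.18·102 = 107.42 + 18.36 = 125.780.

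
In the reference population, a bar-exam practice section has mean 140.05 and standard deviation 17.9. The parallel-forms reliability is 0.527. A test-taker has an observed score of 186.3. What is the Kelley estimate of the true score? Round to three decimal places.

T̂ = ρX + (1 − ρ)μ
  = 0.527 × 186.3 + 0.473 × 140.05
  = 98.1801 + 66.24365
  = 164.4238
  ≈ 164.424

164.424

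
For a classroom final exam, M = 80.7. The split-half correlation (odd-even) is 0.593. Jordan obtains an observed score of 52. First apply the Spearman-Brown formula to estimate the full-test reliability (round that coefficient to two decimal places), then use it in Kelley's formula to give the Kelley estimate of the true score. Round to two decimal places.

Spearman-Brown: ρ = 2r/(1 + r) = 2(0.593)/(1 + 0.593) = 1.1860/1.593 = 0.7445 → 0.74
T̂ = ρX + (1 − ρ)μ
  = 0.74 × 52 + 0.26 × 80.7
  = 38.48 + 20.982
  = 59.462
  ≈ 59.46

59.46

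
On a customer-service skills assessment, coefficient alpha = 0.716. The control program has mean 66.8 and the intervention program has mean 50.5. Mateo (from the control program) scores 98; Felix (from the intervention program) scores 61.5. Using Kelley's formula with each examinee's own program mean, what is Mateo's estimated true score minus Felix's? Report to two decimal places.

30.76

T̂_Mateo = 0.716(98) + 0.284(66.8) = 89.1392
T̂_Felix = 0.716(61.5) + 0.284(50.5) = 58.3760
Difference = 89.1392 − 58.3760 = 30.7632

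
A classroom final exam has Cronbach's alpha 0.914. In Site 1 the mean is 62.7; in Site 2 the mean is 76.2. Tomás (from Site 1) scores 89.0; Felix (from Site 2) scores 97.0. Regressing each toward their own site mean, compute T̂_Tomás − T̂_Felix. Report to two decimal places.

T̂_Tomás = 0.914(89.0) + 0.086(62.7) = 86.7382
T̂_Felix = 0.914(97.0) + 0.086(76.2) = 95.2112
Difference = 86.7382 − 95.2112 = -8.4730

-8.47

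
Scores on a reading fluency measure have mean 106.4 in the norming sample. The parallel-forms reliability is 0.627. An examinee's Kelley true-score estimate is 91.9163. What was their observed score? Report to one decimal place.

T̂ = ρX + (1 − ρ)μ  ⇒  X = (T̂ − (1 − ρ)μ) / ρ
X = (91.9163 − 0.373 × 106.4) / 0.627 = (91.9163 − 39.6872) / 0.627 = 52.2291 / 0.627 = 83.300

83.3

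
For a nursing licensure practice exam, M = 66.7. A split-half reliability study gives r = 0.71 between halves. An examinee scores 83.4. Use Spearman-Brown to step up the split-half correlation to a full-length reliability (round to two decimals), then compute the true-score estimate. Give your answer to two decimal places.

80.56

Spearman-Brown: ρ = 2r/(1 + r) = 2(0.71)/(1 + 0.71) = 1.420/1.71 = 0.8304 → 0.83
Kelley's formula gives T̂ = 0.83·83.4 + 0.17·66.7 = 69.222 + 11.339 = 80.561.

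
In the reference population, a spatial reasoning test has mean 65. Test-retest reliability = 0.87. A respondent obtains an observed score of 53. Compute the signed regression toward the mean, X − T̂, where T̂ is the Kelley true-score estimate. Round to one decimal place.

Kelley's formula gives T̂ = 0.87·53 + 0.13·65 = 46.11 + 8.45 = 54.560.
X − T̂ = 53 − 54.56 = -1.56 → -1.6

-1.6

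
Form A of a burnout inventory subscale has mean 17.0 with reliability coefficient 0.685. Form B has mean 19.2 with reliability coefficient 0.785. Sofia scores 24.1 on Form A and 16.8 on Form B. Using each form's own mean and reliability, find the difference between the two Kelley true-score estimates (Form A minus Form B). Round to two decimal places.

T̂_A = 0.685(24.1) + 0.315(17.0) = 21.8635
T̂_B = 0.785(16.8) + 0.215(19.2) = 17.3160
T̂_A − T̂_B = 4.5475

4.55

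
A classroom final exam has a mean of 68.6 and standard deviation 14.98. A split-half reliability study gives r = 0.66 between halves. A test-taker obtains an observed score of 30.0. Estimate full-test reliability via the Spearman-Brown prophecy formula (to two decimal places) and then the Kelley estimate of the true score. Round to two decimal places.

37.72

Spearman-Brown: ρ = 2r/(1 + r) = 2(0.66)/(1 + 0.66) = 1.320/1.66 = 0.7952 → 0.80
Regress the observed score toward the mean by the unreliability: T̂ = 0.80·30.0 + 0.20·68.6 = 24.000 + 13.720 = 37.720.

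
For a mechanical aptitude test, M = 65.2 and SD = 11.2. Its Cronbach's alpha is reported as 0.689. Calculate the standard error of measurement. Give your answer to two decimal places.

SEM = SD · √(1 − ρ) = 11.2 × √0.311 = 11.2 × 0.5577 = 6.246

6.25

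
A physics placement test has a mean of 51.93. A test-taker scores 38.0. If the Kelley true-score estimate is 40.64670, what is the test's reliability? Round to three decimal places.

0.810

T̂ = ρX + (1 − ρ)μ  ⇒  T̂ − μ = ρ(X − μ)
ρ = (T̂ − μ)/(X − μ) = (40.64670 − 51.93) / (38.0 − 51.93) = -11.28330 / -13.93 = 0.81000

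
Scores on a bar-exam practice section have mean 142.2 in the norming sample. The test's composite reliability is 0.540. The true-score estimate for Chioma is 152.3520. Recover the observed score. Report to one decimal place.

161.0

T̂ = ρX + (1 − ρ)μ  ⇒  X = (T̂ − (1 − ρ)μ) / ρ
X = (152.3520 − 0.460 × 142.2) / 0.540 = (152.3520 − 65.4120) / 0.540 = 86.9400 / 0.540 = 161.000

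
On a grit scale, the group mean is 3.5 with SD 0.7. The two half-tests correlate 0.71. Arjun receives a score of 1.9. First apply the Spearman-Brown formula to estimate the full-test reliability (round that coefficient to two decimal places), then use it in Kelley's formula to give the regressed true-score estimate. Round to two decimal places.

2.17

Spearman-Brown: ρ = 2r/(1 + r) = 2(0.71)/(1 + 0.71) = 1.420/1.71 = 0.8304 → 0.83
T̂ = ρX + (1 − ρ)μ
  = 0.83 × 1.9 + 0.17 × 3.5
  = 1.577 + 0.595
  = 2.172
  ≈ 2.17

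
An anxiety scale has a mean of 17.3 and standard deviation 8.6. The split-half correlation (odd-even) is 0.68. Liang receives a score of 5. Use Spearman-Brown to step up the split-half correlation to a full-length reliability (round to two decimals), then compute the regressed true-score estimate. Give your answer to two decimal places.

Spearman-Brown: ρ = 2r/(1 + r) = 2(0.68)/(1 + 0.68) = 1.360/1.68 = 0.8095 → 0.81
T̂ = ρX + (1 − ρ)μ
  = 0.81 × 5 + 0.19 × 17.3
  = 4.05 + 3.287
  = 7.337
  ≈ 7.34

7.34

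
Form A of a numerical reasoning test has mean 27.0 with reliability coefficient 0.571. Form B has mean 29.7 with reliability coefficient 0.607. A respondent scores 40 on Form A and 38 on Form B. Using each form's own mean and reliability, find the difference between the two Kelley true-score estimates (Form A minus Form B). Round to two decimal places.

T̂_A = 0.571(40) + 0.429(27.0) = 34.4230
T̂_B = 0.607(38) + 0.393(29.7) = 34.7381
T̂_A − T̂_B = -0.3151

-0.32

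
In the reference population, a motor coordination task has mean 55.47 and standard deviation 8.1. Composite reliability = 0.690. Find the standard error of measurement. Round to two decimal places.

SEM = SD · √(1 − ρ) = 8.1 × √0.310 = 8.1 × 0.5568 = 4.510

4.51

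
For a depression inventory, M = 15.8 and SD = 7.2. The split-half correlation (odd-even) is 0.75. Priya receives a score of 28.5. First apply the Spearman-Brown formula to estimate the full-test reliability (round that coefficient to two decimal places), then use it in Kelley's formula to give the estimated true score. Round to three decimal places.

Spearman-Brown: ρ = 2r/(1 + r) = 2(0.75)/(1 + 0.75) = 1.500/1.75 = 0.8571 → 0.86
T̂ = ρX + (1 − ρ)μ
  = 0.86 × 28.5 + 0.14 × 15.8
  = 24.510 + 2.212
  = 26.7220
  ≈ 26.722

26.722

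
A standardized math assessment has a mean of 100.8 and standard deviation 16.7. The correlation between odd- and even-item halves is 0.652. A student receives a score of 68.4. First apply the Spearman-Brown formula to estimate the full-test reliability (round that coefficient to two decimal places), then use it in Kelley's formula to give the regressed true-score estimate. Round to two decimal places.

75.20

Spearman-Brown: ρ = 2r/(1 + r) = 2(0.652)/(1 + 0.652) = 1.3040/1.652 = 0.7893 → 0.79
T̂ = ρX + (1 − ρ)μ
  = 0.79 × 68.4 + 0.21 × 100.8
  = 54.036 + 21.168
  = 75.204
  ≈ 75.20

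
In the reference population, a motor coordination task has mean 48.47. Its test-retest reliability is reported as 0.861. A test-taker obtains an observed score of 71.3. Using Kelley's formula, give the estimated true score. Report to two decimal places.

68.13

T̂ = 0.861(71.3) + 0.139(48.47) = 61.3893 + 6.73733 = 68.127 → 68.13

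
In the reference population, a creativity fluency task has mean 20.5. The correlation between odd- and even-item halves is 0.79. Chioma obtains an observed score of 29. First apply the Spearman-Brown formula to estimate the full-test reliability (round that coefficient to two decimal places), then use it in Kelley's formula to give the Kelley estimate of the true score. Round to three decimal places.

Spearman-Brown: ρ = 2r/(1 + r) = 2(0.79)/(1 + 0.79) = 1.580/1.79 = 0.8827 → 0.88
T̂ = ρX + (1 − ρ)μ
  = 0.88 × 29 + 0.12 × 20.5
  = 25.52 + 2.460
  = 27.9800
  ≈ 27.980

27.980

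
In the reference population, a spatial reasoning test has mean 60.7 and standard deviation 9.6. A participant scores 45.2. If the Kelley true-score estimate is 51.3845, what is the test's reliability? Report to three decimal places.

T̂ = ρX + (1 − ρ)μ  ⇒  T̂ − μ = ρ(X − μ)
ρ = (T̂ − μ)/(X − μ) = (51.3845 − 60.7) / (45.2 − 60.7) = -9.3155 / -15.5 = 0.60100

0.601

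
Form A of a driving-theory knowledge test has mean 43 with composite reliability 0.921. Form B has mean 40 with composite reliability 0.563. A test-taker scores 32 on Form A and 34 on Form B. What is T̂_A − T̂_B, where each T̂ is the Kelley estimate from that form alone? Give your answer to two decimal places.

T̂_A = 0.921(32) + 0.079(43) = 32.8690
T̂_B = 0.563(34) + 0.437(40) = 36.6220
T̂_A − T̂_B = -3.7530

-3.75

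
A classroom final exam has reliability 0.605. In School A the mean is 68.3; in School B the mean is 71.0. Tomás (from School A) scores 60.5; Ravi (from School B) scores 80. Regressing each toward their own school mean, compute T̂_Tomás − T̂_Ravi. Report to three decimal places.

-12.864

T̂_Tomás = 0.605(60.5) + 0.395(68.3) = 63.58100
T̂_Ravi = 0.605(80) + 0.395(71.0) = 76.44500
Difference = 63.58100 − 76.44500 = -12.86400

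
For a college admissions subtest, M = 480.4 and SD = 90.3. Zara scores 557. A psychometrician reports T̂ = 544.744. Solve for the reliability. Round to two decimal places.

0.84

T̂ = ρX + (1 − ρ)μ  ⇒  T̂ − μ = ρ(X − μ)
ρ = (T̂ − μ)/(X − μ) = (544.744 − 480.4) / (557 − 480.4) = 64.344 / 76.6 = 0.8400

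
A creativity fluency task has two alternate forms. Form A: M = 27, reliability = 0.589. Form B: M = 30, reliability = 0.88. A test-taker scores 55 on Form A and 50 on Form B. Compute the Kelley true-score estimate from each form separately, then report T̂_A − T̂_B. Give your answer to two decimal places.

T̂_A = 0.589(55) + 0.411(27) = 43.4920
T̂_B = 0.88(50) + 0.12(30) = 47.6000
T̂_A − T̂_B = -4.1080

-4.11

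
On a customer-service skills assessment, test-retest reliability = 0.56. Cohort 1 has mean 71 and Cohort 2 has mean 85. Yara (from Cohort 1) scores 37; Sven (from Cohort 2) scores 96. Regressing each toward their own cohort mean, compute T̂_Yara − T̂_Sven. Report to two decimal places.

-39.20

T̂_Yara = 0.56(37) + 0.44(71) = 51.9600
T̂_Sven = 0.56(96) + 0.44(85) = 91.1600
Difference = 51.9600 − 91.1600 = -39.2000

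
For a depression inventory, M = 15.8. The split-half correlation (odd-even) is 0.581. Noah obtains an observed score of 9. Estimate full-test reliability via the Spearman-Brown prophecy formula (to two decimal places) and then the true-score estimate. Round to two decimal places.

10.84

Spearman-Brown: ρ = 2r/(1 + r) = 2(0.581)/(1 + 0.581) = 1.1620/1.581 = 0.7350 → 0.73
T̂ = 0.73(9) + 0.27(15.8) = 6.57 + 4.266 = 10.836 → 10.84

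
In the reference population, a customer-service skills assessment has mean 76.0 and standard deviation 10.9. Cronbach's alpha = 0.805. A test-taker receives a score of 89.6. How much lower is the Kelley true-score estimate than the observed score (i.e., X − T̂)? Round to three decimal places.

2.652

T̂ = ρX + (1 − ρ)μ
  = 0.805 × 89.6 + 0.195 × 76.0
  = 72.1280 + 14.8200
  = 86.94800
  ≈ 86.9480
X − T̂ = 89.6 − 86.9480 = 2.6520 → 2.652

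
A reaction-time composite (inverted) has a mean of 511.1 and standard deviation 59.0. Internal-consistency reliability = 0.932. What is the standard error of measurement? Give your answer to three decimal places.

SEM = SD · √(1 − ρ) = 59.0 × √0.068 = 59.0 × 0.2608 = 15.3853

15.385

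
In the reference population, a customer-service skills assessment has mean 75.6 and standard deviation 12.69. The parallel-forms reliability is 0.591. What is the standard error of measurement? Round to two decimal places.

SEM = SD · √(1 − ρ) = 12.69 × √0.409 = 12.69 × 0.6395 = 8.116

8.12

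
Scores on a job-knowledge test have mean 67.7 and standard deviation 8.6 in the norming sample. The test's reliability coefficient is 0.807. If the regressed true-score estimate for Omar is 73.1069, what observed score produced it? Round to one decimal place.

74.4

T̂ = ρX + (1 − ρ)μ  ⇒  X = (T̂ − (1 − ρ)μ) / ρ
X = (73.1069 − 0.193 × 67.7) / 0.807 = (73.1069 − 13.0661) / 0.807 = 60.0408 / 0.807 = 74.400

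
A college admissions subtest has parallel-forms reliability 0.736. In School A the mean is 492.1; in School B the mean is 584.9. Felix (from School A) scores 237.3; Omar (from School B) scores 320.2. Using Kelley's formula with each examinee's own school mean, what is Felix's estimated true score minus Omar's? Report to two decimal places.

T̂_Felix = 0.736(237.3) + 0.264(492.1) = 304.5672
T̂_Omar = 0.736(320.2) + 0.264(584.9) = 390.0808
Difference = 304.5672 − 390.0808 = -85.5136

-85.51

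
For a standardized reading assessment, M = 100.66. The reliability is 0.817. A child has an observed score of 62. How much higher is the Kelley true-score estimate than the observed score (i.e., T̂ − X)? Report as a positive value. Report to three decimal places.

7.075

Kelley's formula gives T̂ = 0.817·62 + 0.183·100.66 = 50.654 + 18.42078 = 69.07478.
T̂ − X = 69.0748 − 62 = 7.0748 → 7.075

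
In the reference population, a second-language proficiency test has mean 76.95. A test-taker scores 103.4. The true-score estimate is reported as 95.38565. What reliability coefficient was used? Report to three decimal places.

0.697

T̂ = ρX + (1 − ρ)μ  ⇒  T̂ − μ = ρ(X − μ)
ρ = (T̂ − μ)/(X − μ) = (95.38565 − 76.95) / (103.4 − 76.95) = 18.43565 / 26.45 = 0.69700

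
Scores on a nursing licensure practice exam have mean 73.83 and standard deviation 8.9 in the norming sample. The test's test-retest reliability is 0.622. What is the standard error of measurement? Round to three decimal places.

5.472

SEM = SD · √(1 − ρ) = 8.9 × √0.378 = 8.9 × 0.6148 = 5.4719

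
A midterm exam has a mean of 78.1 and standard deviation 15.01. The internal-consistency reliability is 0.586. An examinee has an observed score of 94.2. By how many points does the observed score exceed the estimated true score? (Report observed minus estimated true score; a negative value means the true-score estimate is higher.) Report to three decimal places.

6.665

T̂ = 0.586(94.2) + 0.414(78.1) = 55.2012 + 32.3334 = 87.53460 → 87.5346
X − T̂ = 94.2 − 87.5346 = 6.6654 → 6.665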